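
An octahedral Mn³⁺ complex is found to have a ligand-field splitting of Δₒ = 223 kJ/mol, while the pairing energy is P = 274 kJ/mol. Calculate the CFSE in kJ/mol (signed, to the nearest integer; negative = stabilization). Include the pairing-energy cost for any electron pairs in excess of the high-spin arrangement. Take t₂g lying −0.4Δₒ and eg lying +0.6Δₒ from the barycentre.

Mn sits in group 7; removing 3 electrons leaves Mn³⁺ with 7 − 3 = 4 d electrons.
With Δₒ < P the complex is high-spin.
That gives t₂g³ eg¹.
Orbital CFSE = -0.6Δₒ = -0.6 × 223 = -134 kJ/mol.
High-spin has no excess pairs, so no pairing correction applies.

-134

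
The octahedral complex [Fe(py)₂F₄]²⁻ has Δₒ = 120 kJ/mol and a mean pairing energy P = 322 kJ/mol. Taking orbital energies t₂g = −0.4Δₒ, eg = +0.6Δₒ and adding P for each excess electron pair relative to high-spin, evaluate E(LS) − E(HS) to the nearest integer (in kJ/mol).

Ligand charges: 2×(+0) from py and 4×(-1) from F⁻ sum to -4; with overall charge -2, Fe is +2.
Fe sits in group 8; removing 2 electrons leaves Fe²⁺ with 8 − 2 = 6 d electrons.
High-spin d⁶ fills as t₂g⁴ eg² with CFSE 4(−0.4) + 2(+0.6) = -0.4Δₒ = -48 kJ/mol.
Low-spin t₂g⁶ eg⁰ gives -2.4Δₒ = -288 kJ/mol, but forming 2 extra pairs costs 2P = 644 kJ/mol, so E(LS) = -288 + 644 = 356 kJ/mol.
The difference is 356 − (-48) = 404 kJ/mol, so high-spin lies lower.

404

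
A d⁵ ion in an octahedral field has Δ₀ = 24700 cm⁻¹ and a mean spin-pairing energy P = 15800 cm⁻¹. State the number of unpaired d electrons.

With Δ₀ > P the complex is low-spin.
Configuration: t₂g⁵ eg⁰.
Unpaired electrons: 1.

1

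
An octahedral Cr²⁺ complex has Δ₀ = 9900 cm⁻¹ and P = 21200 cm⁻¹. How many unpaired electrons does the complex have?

Cr sits in group 6; removing 2 electrons leaves Cr²⁺ with 6 − 2 = 4 d electrons.
With Δ₀ < P the complex is high-spin.
That gives t2g^3 e_g^1.
Unpaired electrons: 4.

4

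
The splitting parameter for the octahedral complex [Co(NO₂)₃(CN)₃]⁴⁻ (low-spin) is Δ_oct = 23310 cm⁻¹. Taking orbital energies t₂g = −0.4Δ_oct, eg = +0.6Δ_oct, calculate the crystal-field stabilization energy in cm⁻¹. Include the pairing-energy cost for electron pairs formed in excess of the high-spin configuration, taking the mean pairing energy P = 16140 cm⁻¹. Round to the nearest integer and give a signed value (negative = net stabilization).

-25818

Ligand charges: 3×(-1) from NO₂⁻ and 3×(-1) from CN⁻ sum to -6; with overall charge -4, Co is +2.
Co²⁺: group 9, so d-count = 9 − 2 = 7.
The d⁷ electrons fill as t₂g⁶ eg¹.
Orbital CFSE = 6(-0.4) + 1(0.6) = -1.8Δ_oct = -1.8 × 23310 = -41958 cm⁻¹.
High-spin d⁷ would be t₂g⁵ eg² with 2 pairs; low-spin has 3, so 1 excess pair costs +1P = +16140 cm⁻¹.
Net CFSE = -41958 + 16140 = -25818 cm⁻¹.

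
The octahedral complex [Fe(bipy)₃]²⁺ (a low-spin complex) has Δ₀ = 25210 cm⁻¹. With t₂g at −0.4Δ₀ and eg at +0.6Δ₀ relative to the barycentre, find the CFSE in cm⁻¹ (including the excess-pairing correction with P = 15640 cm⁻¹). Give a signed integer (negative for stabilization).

bipy is neutral, so the +2 overall charge sits on Fe: oxidation state +2.
Fe is in group 8, so Fe²⁺ is d⁶ (8 − 2 = 6).
Configuration: t₂g⁶ eg⁰.
CFSE(orbital) = 6×(-0.4Δ₀) + 0×(0.6Δ₀) = -2.4Δ₀; with Δ₀ = 25210 cm⁻¹ that is -60504 cm⁻¹.
Pairing penalty: 3 pairs vs 1 in the high-spin reference → 2 extra × P = 31280 cm⁻¹.
Overall CFSE = -60504 + 31280 = -29224 cm⁻¹.

-29224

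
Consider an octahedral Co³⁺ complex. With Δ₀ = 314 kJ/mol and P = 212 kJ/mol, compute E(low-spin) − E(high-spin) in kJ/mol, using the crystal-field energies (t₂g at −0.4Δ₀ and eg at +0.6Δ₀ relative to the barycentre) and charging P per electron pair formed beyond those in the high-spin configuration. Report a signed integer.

Group 9 minus oxidation state +3 gives a d⁶ configuration for Co³⁺.
High-spin: t₂g⁴ eg², CFSE = -0.4Δ₀ = -126 kJ/mol.
Low-spin t₂g⁶ eg⁰ gives -2.4Δ₀ = -754 kJ/mol, but forming 2 extra pairs costs 2P = 424 kJ/mol, so E(LS) = -754 + 424 = -330 kJ/mol.
The difference is -330 − (-126) = -204 kJ/mol, so low-spin lies lower.

-204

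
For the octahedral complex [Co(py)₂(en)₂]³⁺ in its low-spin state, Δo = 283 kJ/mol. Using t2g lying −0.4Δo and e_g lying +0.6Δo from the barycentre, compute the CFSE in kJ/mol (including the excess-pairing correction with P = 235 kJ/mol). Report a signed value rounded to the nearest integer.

-209

Ligand charges: 2×(+0) from py and 2×(+0) from en sum to +0; with overall charge +3, Co is +3.
Co is in group 9, so Co³⁺ is d⁶ (9 − 3 = 6).
Electron filling gives t2g^6 e_g^0.
The orbital stabilization is -2.4Δo = -2.4 × 283 = -679 kJ/mol.
High-spin d⁶ would be t2g^4 e_g^2 with 1 pair; low-spin has 3, so 2 excess pairs cost +2P = +470 kJ/mol.
Combining: -679 + 470 = -209 kJ/mol.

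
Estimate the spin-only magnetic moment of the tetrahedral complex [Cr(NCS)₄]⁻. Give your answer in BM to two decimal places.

Each NCS⁻ contributes -1; 4 × (-1) = -4. With overall charge -1, Cr is in the +3 oxidation state.
Cr³⁺: group 6, so d-count = 6 − 3 = 3.
Tetrahedral fields are weak (Δₜ ≈ 4/9 Δₒ), so electrons fill high-spin.
Configuration: e² t₂¹ → 3 unpaired electrons.
μ(spin-only) = √[3(3+2)] = √15 ≈ 3.87 BM.

3.87 BM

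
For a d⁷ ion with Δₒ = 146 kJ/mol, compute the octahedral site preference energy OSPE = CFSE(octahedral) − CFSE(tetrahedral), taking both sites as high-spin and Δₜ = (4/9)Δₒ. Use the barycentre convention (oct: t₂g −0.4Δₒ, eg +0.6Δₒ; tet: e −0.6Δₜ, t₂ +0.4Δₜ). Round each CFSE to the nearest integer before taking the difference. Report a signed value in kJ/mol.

-39

In an octahedral site d⁷ (HS) is t2g^5 e_g^2, giving CFSE(oct) = -0.8Δₒ = -117 kJ/mol.
In a tetrahedral site the filling is e^4 t2^3: CFSE(tet) = -1.2Δₜ = -1.2 × (4/9)(146) = -78 kJ/mol.
OSPE = -117 − (-78) = -39 kJ/mol.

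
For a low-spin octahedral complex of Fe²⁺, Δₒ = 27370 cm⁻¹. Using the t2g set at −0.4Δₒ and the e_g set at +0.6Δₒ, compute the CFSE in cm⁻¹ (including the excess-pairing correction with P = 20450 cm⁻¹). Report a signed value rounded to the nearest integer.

-24788

Fe sits in group 8; removing 2 electrons leaves Fe²⁺ with 8 − 2 = 6 d electrons.
Electron filling gives t2g^6 e_g^0.
The orbital stabilization is -2.4Δₒ = -2.4 × 27370 = -65688 cm⁻¹.
Relative to high-spin t2g^4 e_g^2 (1 paired), the low-spin configuration has 2 additional pairs, contributing +2 × 20450 = +40900 cm⁻¹.
Combining: -65688 + 40900 = -24788 cm⁻¹.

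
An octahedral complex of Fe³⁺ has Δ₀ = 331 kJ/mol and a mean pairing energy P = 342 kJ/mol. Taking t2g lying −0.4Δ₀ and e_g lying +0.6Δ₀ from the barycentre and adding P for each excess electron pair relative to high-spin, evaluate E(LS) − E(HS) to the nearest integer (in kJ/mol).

Fe³⁺: group 8, so d-count = 8 − 3 = 5.
In the high-spin limit (t2g^3 e_g^2) the orbital term is 0.0Δ₀ = 0 kJ/mol, with no excess pairing.
Low-spin t2g^5 e_g^0 gives -2.0Δ₀ = -662 kJ/mol, but forming 2 extra pairs costs 2P = 684 kJ/mol, so E(LS) = -662 + 684 = 22 kJ/mol.
Thus E(LS) − E(HS) = 22 kJ/mol.

22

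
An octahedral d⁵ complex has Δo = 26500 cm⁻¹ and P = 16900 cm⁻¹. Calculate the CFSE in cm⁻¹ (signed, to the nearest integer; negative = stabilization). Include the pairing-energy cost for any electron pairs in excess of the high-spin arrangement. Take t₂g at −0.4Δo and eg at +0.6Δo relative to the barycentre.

-19200

With Δo > P the complex is low-spin.
Configuration: t₂g⁵ eg⁰.
Orbital CFSE = -2.0Δo = -2.0 × 26500 = -53000 cm⁻¹.
Excess pairs vs high-spin: 2 − 0 = 2; pairing cost = +33800 cm⁻¹.
Net CFSE = -53000 + 33800 = -19200 cm⁻¹.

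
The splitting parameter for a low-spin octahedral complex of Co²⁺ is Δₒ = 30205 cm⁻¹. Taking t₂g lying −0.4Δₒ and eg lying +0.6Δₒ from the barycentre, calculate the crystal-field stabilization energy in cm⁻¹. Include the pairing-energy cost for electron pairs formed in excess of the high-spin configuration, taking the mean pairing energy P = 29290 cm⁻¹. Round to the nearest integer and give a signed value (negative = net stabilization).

Co is in group 9, so Co²⁺ is d⁷ (9 − 2 = 7).
The d⁷ electrons fill as t₂g⁶ eg¹.
CFSE(orbital) = 6×(-0.4Δₒ) + 1×(0.6Δₒ) = -1.8Δₒ; with Δₒ = 30205 cm⁻¹ that is -54369 cm⁻¹.
Pairing penalty: 3 pairs vs 2 in the high-spin reference → 1 extra × P = 29290 cm⁻¹.
Net CFSE = -54369 + 29290 = -25079 cm⁻¹.

-25079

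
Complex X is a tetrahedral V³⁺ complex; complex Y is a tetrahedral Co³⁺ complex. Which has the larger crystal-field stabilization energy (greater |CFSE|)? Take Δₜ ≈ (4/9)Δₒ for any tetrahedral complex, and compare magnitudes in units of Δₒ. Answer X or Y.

X: V³⁺: group 5, so d-count = 5 − 3 = 2; Tetrahedral splitting is small, so the complex is high-spin; e² t₂⁰, CFSE = -1.2Δₜ ≈ -0.53Δₒ.
Y: Co is in group 9, so Co³⁺ is d⁶ (9 − 3 = 6); With tetrahedral geometry the complex is necessarily high-spin; e³ t₂³, CFSE = -0.6Δₜ ≈ -0.27Δₒ.
So X has the larger |CFSE|.

X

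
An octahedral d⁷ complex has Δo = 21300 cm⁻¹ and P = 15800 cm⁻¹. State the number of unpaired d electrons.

Here Δo > P (21300 > 15800), so the low-spin state is favoured.
Configuration: t2g^6 e_g^1.
Unpaired electrons: 1.

1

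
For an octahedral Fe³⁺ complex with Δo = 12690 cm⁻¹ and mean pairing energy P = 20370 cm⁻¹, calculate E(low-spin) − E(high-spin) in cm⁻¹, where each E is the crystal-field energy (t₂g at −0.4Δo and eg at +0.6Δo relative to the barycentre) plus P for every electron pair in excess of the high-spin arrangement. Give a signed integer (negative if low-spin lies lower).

15360

Fe³⁺: group 8, so d-count = 8 − 3 = 5.
High-spin: t₂g³ eg², CFSE = 0.0Δo = 0 cm⁻¹.
Low-spin t₂g⁵ eg⁰ gives -2.0Δo = -25380 cm⁻¹, but forming 2 extra pairs costs 2P = 40740 cm⁻¹, so E(LS) = -25380 + 40740 = 15360 cm⁻¹.
E(LS) − E(HS) = 15360 − (0) = 15360 cm⁻¹.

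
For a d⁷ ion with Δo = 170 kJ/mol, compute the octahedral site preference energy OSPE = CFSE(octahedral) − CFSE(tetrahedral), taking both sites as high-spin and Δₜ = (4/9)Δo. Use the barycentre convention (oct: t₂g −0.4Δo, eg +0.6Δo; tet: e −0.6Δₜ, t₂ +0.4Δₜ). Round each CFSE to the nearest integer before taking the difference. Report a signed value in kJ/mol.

-45

In an octahedral site d⁷ (HS) is t2g^5 e_g^2, giving CFSE(oct) = -0.8Δo = -136 kJ/mol.
In a tetrahedral site the filling is e^4 t2^3: CFSE(tet) = -1.2Δₜ = -1.2 × (4/9)(170) = -91 kJ/mol.
OSPE = -136 − (-91) = -45 kJ/mol.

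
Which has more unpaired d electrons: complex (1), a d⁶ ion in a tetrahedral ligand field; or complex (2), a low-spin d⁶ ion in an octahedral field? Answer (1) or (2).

(1): With tetrahedral geometry the complex is necessarily high-spin; e³ t₂³ → 4 unpaired.
(2): t2g^6 e_g^0 → 0 unpaired.
So (1) has more unpaired electrons.

(1)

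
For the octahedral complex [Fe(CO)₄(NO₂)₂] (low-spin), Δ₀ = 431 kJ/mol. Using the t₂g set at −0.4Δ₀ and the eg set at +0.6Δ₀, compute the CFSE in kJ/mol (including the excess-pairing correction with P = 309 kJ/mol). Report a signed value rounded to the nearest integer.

Ligand charges: 4×(+0) from CO and 2×(-1) from NO₂⁻ sum to -2; with overall charge +0, Fe is +2.
Fe sits in group 8; removing 2 electrons leaves Fe²⁺ with 8 − 2 = 6 d electrons.
The d⁶ electrons fill as t₂g⁶ eg⁰.
Orbital CFSE = 6(-0.4) + 0(0.6) = -2.4Δ₀ = -2.4 × 431 = -1034 kJ/mol.
Pairing penalty: 3 pairs vs 1 in the high-spin reference → 2 extra × P = 618 kJ/mol.
Combining: -1034 + 618 = -416 kJ/mol.

-416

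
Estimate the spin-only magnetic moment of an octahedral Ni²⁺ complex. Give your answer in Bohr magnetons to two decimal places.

Ni²⁺: group 10, so d-count = 10 − 2 = 8.
Configuration: t₂g⁶ eg² → 2 unpaired electrons.
μ(spin-only) = √[2(2+2)] = √8 ≈ 2.83 Bohr magnetons.

2.83 Bohr magnetons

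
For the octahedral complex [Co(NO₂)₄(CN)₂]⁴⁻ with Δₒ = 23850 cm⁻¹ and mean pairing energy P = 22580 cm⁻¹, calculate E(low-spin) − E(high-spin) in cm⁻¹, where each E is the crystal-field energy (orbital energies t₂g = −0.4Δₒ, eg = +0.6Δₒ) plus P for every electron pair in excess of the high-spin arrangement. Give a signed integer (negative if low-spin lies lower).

Ligand charges: 4×(-1) from NO₂⁻ and 2×(-1) from CN⁻ sum to -6; with overall charge -4, Co is +2.
Co is in group 9, so Co²⁺ is d⁷ (9 − 2 = 7).
In the high-spin limit (t₂g⁵ eg²) the orbital term is -0.8Δₒ = -19080 cm⁻¹, with no excess pairing.
For low-spin the configuration is t₂g⁶ eg¹: orbital energy -1.8 × 23850 = -42930 cm⁻¹, and 1 additional pair relative to high-spin adds 22580 cm⁻¹, giving -20350 cm⁻¹.
Thus E(LS) − E(HS) = -1270 cm⁻¹.

-1270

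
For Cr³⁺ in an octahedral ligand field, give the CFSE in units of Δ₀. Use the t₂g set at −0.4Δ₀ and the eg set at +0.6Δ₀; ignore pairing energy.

-1.2 Δ₀

Cr is in group 6, so Cr³⁺ is d³ (6 − 3 = 3).
Configuration: t₂g³ eg⁰.
CFSE = 3(-0.4Δ₀) + 0(0.6Δ₀) = -1.2Δ₀ + 0.0Δ₀ = -1.2Δ₀.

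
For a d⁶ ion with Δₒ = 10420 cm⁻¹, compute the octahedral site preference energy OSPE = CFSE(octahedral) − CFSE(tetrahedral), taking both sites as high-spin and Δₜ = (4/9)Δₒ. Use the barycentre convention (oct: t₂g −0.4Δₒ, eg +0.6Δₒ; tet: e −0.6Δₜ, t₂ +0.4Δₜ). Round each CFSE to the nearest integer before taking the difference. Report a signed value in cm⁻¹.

-1389

In an octahedral site d⁶ (HS) is t2g^4 e_g^2, giving CFSE(oct) = -0.4Δₒ = -4168 cm⁻¹.
Tetrahedral: e^3 t2^3, CFSE = 3(−0.6) + 3(+0.4) = -0.6Δₜ = -0.6 × (4/9) × 10420 = -2779 cm⁻¹.
OSPE = -4168 − (-2779) = -1389 cm⁻¹.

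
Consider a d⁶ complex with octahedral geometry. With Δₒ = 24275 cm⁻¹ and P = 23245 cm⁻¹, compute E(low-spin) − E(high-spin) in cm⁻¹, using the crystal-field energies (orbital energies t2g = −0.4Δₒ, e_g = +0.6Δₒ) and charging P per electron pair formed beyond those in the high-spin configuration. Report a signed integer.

-2060

In the high-spin limit (t2g^4 e_g^2) the orbital term is -0.4Δₒ = -9710 cm⁻¹, with no excess pairing.
Low-spin t2g^6 e_g^0 gives -2.4Δₒ = -58260 cm⁻¹, but forming 2 extra pairs costs 2P = 46490 cm⁻¹, so E(LS) = -58260 + 46490 = -11770 cm⁻¹.
The difference is -11770 − (-9710) = -2060 cm⁻¹, so low-spin lies lower.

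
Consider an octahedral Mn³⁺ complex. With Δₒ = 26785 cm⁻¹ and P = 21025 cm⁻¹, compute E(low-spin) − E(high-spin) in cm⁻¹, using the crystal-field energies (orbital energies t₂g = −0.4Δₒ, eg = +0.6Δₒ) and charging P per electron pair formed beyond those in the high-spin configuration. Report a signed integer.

Mn³⁺: group 7, so d-count = 7 − 3 = 4.
In the high-spin limit (t₂g³ eg¹) the orbital term is -0.6Δₒ = -16071 cm⁻¹, with no excess pairing.
Low-spin t₂g⁴ eg⁰ gives -1.6Δₒ = -42856 cm⁻¹, but forming 1 extra pair costs 1P = 21025 cm⁻¹, so E(LS) = -42856 + 21025 = -21831 cm⁻¹.
Thus E(LS) − E(HS) = -5760 cm⁻¹.

-5760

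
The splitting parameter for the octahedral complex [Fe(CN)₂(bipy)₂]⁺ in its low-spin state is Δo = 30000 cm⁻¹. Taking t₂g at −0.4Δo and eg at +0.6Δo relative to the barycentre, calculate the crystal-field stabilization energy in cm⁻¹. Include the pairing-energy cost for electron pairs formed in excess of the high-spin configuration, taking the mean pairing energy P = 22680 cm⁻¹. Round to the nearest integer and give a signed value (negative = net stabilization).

-14640

Ligand charges: 2×(-1) from CN⁻ and 2×(+0) from bipy sum to -2; with overall charge +1, Fe is +3.
Fe sits in group 8; removing 3 electrons leaves Fe³⁺ with 8 − 3 = 5 d electrons.
Electron filling gives t₂g⁵ eg⁰.
CFSE(orbital) = 5×(-0.4Δo) + 0×(0.6Δo) = -2.0Δo; with Δo = 30000 cm⁻¹ that is -60000 cm⁻¹.
High-spin d⁵ would be t₂g³ eg² with 0 pairs; low-spin has 2, so 2 excess pairs cost +2P = +45360 cm⁻¹.
Combining: -60000 + 45360 = -14640 cm⁻¹.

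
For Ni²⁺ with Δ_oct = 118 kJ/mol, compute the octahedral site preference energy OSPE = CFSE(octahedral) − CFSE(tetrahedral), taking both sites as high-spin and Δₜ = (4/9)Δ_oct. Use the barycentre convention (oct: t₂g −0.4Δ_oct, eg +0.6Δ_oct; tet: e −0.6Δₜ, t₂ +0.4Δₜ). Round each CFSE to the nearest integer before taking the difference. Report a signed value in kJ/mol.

-100

Ni is in group 10, so Ni²⁺ is d⁸ (10 − 2 = 8).
Octahedral (high-spin): t2g^6 e_g^2, CFSE = 6(−0.4) + 2(+0.6) = -1.2Δ_oct = -1.2 × 118 = -142 kJ/mol.
Tetrahedral: e^4 t2^4, CFSE = 4(−0.6) + 4(+0.4) = -0.8Δₜ = -0.8 × (4/9) × 118 = -42 kJ/mol.
OSPE = CFSE(oct) − CFSE(tet) = -142 − (-42) = -100 kJ/mol.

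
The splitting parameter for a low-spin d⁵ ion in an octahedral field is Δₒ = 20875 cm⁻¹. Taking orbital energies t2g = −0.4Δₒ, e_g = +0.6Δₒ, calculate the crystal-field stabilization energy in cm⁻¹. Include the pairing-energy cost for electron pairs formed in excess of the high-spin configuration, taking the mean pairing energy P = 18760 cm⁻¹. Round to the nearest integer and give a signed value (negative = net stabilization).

The d⁵ electrons fill as t2g^5 e_g^0.
The orbital stabilization is -2.0Δₒ = -2.0 × 20875 = -41750 cm⁻¹.
Pairing penalty: 2 pairs vs 0 in the high-spin reference → 2 extra × P = 37520 cm⁻¹.
Combining: -41750 + 37520 = -4230 cm⁻¹.

-4230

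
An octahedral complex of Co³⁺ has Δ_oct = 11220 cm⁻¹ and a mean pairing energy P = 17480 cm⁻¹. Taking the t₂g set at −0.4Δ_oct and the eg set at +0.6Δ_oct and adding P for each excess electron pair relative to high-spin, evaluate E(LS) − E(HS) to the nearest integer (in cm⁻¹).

12520

Group 9 minus oxidation state +3 gives a d⁶ configuration for Co³⁺.
High-spin d⁶ fills as t₂g⁴ eg² with CFSE 4(−0.4) + 2(+0.6) = -0.4Δ_oct = -4488 cm⁻¹.
For low-spin the configuration is t₂g⁶ eg⁰: orbital energy -2.4 × 11220 = -26928 cm⁻¹, and 2 additional pairs relative to high-spin add 34960 cm⁻¹, giving 8032 cm⁻¹.
The difference is 8032 − (-4488) = 12520 cm⁻¹, so high-spin lies lower.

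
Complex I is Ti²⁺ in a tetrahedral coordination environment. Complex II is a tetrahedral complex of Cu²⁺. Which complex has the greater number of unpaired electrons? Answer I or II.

I

I: Ti sits in group 4; removing 2 electrons leaves Ti²⁺ with 4 − 2 = 2 d electrons; With tetrahedral geometry the complex is necessarily high-spin; e² t₂⁰ → 2 unpaired.
II: Group 11 minus oxidation state +2 gives a d⁹ configuration for Cu²⁺; Tetrahedral splitting is small, so the complex is high-spin; e⁴ t₂⁵ → 1 unpaired.
So I has more unpaired electrons.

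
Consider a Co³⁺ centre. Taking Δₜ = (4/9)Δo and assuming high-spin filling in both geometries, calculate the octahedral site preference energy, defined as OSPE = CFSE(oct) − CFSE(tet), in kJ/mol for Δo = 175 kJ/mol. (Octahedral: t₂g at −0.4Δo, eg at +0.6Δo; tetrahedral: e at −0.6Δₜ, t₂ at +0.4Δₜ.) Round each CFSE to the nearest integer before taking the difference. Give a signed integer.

Group 9 minus oxidation state +3 gives a d⁶ configuration for Co³⁺.
In an octahedral site d⁶ (HS) is t2g^4 e_g^2, giving CFSE(oct) = -0.4Δo = -70 kJ/mol.
Tetrahedral e^3 t2^3 gives -0.6Δₜ = -0.6 × (4/9) × 175 = -47 kJ/mol.
OSPE = -70 − (-47) = -23 kJ/mol.

-23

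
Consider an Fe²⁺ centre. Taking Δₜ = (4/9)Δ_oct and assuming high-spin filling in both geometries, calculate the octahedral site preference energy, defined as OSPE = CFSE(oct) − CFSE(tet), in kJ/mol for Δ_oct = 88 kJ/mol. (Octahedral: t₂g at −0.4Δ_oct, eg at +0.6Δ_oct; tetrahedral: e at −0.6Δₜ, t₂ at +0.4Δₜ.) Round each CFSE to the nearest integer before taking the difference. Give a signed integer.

Fe sits in group 8; removing 2 electrons leaves Fe²⁺ with 8 − 2 = 6 d electrons.
Octahedral high-spin t₂g⁴ eg²: CFSE = -0.4 × 88 = -35 kJ/mol.
Tetrahedral e³ t₂³ gives -0.6Δₜ = -0.6 × (4/9) × 88 = -23 kJ/mol.
OSPE = -35 − (-23) = -12 kJ/mol.

-12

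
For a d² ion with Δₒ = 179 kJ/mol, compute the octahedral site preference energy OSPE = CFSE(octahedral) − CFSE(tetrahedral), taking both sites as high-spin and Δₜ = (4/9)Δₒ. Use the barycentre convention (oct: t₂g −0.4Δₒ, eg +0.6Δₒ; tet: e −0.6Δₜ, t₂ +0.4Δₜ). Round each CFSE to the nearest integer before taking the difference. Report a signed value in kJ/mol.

In an octahedral site d² (HS) is t₂g² eg⁰, giving CFSE(oct) = -0.8Δₒ = -143 kJ/mol.
Tetrahedral e² t₂⁰ gives -1.2Δₜ = -1.2 × (4/9) × 179 = -95 kJ/mol.
Subtracting, OSPE = -143 − (-95) = -48 kJ/mol.

-48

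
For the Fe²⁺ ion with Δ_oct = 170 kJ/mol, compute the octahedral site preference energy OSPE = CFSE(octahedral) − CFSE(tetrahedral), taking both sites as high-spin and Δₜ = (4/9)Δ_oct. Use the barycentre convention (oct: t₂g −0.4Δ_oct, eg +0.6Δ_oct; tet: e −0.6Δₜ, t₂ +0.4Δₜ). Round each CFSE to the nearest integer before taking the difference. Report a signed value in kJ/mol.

-23

Fe sits in group 8; removing 2 electrons leaves Fe²⁺ with 8 − 2 = 6 d electrons.
Octahedral high-spin t2g^4 e_g^2: CFSE = -0.4 × 170 = -68 kJ/mol.
Tetrahedral e^3 t2^3 gives -0.6Δₜ = -0.6 × (4/9) × 170 = -45 kJ/mol.
Subtracting, OSPE = -68 − (-45) = -23 kJ/mol.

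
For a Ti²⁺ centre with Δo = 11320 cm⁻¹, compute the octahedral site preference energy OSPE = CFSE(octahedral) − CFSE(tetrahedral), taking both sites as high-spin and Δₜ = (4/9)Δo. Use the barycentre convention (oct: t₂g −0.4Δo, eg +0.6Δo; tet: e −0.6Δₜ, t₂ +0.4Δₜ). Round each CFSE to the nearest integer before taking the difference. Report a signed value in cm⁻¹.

Ti is in group 4, so Ti²⁺ is d² (4 − 2 = 2).
Octahedral (high-spin): t2g^2 e_g^0, CFSE = 2(−0.4) + 0(+0.6) = -0.8Δo = -0.8 × 11320 = -9056 cm⁻¹.
Tetrahedral: e^2 t2^0, CFSE = 2(−0.6) + 0(+0.4) = -1.2Δₜ = -1.2 × (4/9) × 11320 = -6037 cm⁻¹.
Subtracting, OSPE = -9056 − (-6037) = -3019 cm⁻¹.

-3019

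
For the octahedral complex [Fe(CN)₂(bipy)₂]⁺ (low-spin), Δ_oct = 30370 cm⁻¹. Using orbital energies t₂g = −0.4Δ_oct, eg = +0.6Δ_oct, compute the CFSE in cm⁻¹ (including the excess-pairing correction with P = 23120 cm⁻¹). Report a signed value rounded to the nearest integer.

-14500

Ligand charges: 2×(-1) from CN⁻ and 2×(+0) from bipy sum to -2; with overall charge +1, Fe is +3.
Fe is in group 8, so Fe³⁺ is d⁵ (8 − 3 = 5).
The d⁵ electrons fill as t₂g⁵ eg⁰.
The orbital stabilization is -2.0Δ_oct = -2.0 × 30370 = -60740 cm⁻¹.
High-spin d⁵ would be t₂g³ eg² with 0 pairs; low-spin has 2, so 2 excess pairs cost +2P = +46240 cm⁻¹.
Combining: -60740 + 46240 = -14500 cm⁻¹.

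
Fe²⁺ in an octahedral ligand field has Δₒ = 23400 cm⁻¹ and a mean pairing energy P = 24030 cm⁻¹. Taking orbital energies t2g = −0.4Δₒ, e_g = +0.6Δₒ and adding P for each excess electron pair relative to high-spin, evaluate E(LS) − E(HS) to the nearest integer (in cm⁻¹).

Fe is in group 8, so Fe²⁺ is d⁶ (8 − 2 = 6).
In the high-spin limit (t2g^4 e_g^2) the orbital term is -0.4Δₒ = -9360 cm⁻¹, with no excess pairing.
For low-spin the configuration is t2g^6 e_g^0: orbital energy -2.4 × 23400 = -56160 cm⁻¹, and 2 additional pairs relative to high-spin add 48060 cm⁻¹, giving -8100 cm⁻¹.
Thus E(LS) − E(HS) = 1260 cm⁻¹.

1260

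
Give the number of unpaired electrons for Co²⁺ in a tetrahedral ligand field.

3

Co is in group 9, so Co²⁺ is d⁷ (9 − 2 = 7).
With tetrahedral geometry the complex is necessarily high-spin.
Configuration: e⁴ t₂³, giving 3 unpaired electrons.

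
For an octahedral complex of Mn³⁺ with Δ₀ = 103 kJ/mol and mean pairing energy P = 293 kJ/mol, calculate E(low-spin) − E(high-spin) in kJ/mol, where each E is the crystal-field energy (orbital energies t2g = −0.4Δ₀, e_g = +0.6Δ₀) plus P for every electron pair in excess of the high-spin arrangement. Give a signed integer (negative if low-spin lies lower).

190

Group 7 minus oxidation state +3 gives a d⁴ configuration for Mn³⁺.
High-spin d⁴ fills as t2g^3 e_g^1 with CFSE 3(−0.4) + 1(+0.6) = -0.6Δ₀ = -62 kJ/mol.
Low-spin t2g^4 e_g^0 gives -1.6Δ₀ = -165 kJ/mol, but forming 1 extra pair costs 1P = 293 kJ/mol, so E(LS) = -165 + 293 = 128 kJ/mol.
Thus E(LS) − E(HS) = 190 kJ/mol.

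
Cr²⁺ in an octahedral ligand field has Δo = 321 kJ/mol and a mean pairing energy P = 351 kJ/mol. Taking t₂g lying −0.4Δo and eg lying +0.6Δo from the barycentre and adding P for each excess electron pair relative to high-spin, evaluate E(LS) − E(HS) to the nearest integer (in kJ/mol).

30

Group 6 minus oxidation state +2 gives a d⁴ configuration for Cr²⁺.
High-spin: t₂g³ eg¹, CFSE = -0.6Δo = -193 kJ/mol.
Low-spin: t₂g⁴ eg⁰, orbital CFSE = -1.6Δo = -514 kJ/mol; plus 1 excess pair × P = +351 kJ/mol; total -163 kJ/mol.
Thus E(LS) − E(HS) = 30 kJ/mol.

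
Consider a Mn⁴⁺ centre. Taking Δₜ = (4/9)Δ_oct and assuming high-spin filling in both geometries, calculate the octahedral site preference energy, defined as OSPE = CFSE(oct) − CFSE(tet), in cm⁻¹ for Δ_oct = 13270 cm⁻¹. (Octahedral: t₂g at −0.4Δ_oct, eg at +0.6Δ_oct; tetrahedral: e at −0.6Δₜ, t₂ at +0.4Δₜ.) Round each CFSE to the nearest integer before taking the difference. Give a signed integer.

Mn sits in group 7; removing 4 electrons leaves Mn⁴⁺ with 7 − 4 = 3 d electrons.
Octahedral high-spin t₂g³ eg⁰: CFSE = -1.2 × 13270 = -15924 cm⁻¹.
In a tetrahedral site the filling is e² t₂¹: CFSE(tet) = -0.8Δₜ = -0.8 × (4/9)(13270) = -4718 cm⁻¹.
OSPE = -15924 − (-4718) = -11206 cm⁻¹.

-11206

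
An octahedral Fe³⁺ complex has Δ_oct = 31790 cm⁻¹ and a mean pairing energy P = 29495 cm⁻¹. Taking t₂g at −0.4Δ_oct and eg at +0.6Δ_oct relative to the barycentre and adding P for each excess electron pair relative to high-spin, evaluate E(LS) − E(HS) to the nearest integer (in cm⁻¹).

Fe sits in group 8; removing 3 electrons leaves Fe³⁺ with 8 − 3 = 5 d electrons.
High-spin d⁵ fills as t₂g³ eg² with CFSE 3(−0.4) + 2(+0.6) = 0.0Δ_oct = 0 cm⁻¹.
Low-spin t₂g⁵ eg⁰ gives -2.0Δ_oct = -63580 cm⁻¹, but forming 2 extra pairs costs 2P = 58990 cm⁻¹, so E(LS) = -63580 + 58990 = -4590 cm⁻¹.
Thus E(LS) − E(HS) = -4590 cm⁻¹.

-4590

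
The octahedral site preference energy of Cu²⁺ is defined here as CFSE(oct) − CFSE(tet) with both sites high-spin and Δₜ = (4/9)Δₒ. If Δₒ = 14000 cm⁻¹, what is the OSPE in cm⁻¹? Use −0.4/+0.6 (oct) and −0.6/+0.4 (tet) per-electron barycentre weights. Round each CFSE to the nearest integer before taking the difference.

Cu sits in group 11; removing 2 electrons leaves Cu²⁺ with 11 − 2 = 9 d electrons.
In an octahedral site d⁹ (HS) is t₂g⁶ eg³, giving CFSE(oct) = -0.6Δₒ = -8400 cm⁻¹.
Tetrahedral e⁴ t₂⁵ gives -0.4Δₜ = -0.4 × (4/9) × 14000 = -2489 cm⁻¹.
OSPE = CFSE(oct) − CFSE(tet) = -8400 − (-2489) = -5911 cm⁻¹.

-5911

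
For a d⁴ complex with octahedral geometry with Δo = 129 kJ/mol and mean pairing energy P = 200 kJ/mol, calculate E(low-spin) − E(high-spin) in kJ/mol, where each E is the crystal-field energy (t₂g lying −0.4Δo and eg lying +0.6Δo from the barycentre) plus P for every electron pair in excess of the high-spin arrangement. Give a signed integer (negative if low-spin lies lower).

71

High-spin d⁴ fills as t₂g³ eg¹ with CFSE 3(−0.4) + 1(+0.6) = -0.6Δo = -77 kJ/mol.
For low-spin the configuration is t₂g⁴ eg⁰: orbital energy -1.6 × 129 = -206 kJ/mol, and 1 additional pair relative to high-spin adds 200 kJ/mol, giving -6 kJ/mol.
The difference is -6 − (-77) = 71 kJ/mol, so high-spin lies lower.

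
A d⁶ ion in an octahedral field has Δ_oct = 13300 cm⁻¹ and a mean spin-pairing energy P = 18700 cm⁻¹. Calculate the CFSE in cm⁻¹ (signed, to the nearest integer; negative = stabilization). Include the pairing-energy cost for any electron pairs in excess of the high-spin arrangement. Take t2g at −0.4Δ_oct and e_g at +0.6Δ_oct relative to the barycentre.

-5320

Here Δ_oct < P (13300 < 18700), so the high-spin state is favoured.
Configuration: t2g^4 e_g^2.
Orbital CFSE = -0.4Δ_oct = -0.4 × 13300 = -5320 cm⁻¹.
High-spin has no excess pairs, so no pairing correction applies.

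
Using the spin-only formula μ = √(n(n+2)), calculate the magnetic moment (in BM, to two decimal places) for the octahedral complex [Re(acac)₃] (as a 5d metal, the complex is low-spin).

Each acac⁻ contributes -1; 3 × (-1) = -3. With overall charge +0, Re is in the +3 oxidation state.
Group 7 minus oxidation state +3 gives a d⁴ configuration for Re³⁺.
Configuration: t2g^4 e_g^0 → 2 unpaired electrons.
μ(spin-only) = √[2(2+2)] = √8 ≈ 2.83 BM.

2.83 BM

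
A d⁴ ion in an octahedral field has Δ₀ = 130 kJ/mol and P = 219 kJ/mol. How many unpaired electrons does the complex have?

4

Δ₀ < P, so pairing is avoided: the ground state is high-spin.
Filling d⁴ accordingly: t2g^3 e_g^1.
Unpaired electrons: 4.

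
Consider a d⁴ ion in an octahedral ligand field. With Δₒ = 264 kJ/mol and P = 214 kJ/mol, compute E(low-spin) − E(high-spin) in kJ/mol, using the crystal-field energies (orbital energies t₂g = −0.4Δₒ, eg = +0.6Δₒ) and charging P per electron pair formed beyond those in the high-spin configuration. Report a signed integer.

High-spin d⁴ fills as t₂g³ eg¹ with CFSE 3(−0.4) + 1(+0.6) = -0.6Δₒ = -158 kJ/mol.
Low-spin t₂g⁴ eg⁰ gives -1.6Δₒ = -422 kJ/mol, but forming 1 extra pair costs 1P = 214 kJ/mol, so E(LS) = -422 + 214 = -208 kJ/mol.
E(LS) − E(HS) = -208 − (-158) = -50 kJ/mol.

-50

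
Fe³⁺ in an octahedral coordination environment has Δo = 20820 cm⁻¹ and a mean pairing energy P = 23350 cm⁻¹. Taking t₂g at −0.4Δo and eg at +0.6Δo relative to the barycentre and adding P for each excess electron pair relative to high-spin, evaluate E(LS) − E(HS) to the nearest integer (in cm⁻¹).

5060

Fe is in group 8, so Fe³⁺ is d⁵ (8 − 3 = 5).
In the high-spin limit (t₂g³ eg²) the orbital term is 0.0Δo = 0 cm⁻¹, with no excess pairing.
Low-spin t₂g⁵ eg⁰ gives -2.0Δo = -41640 cm⁻¹, but forming 2 extra pairs costs 2P = 46700 cm⁻¹, so E(LS) = -41640 + 46700 = 5060 cm⁻¹.
E(LS) − E(HS) = 5060 − (0) = 5060 cm⁻¹.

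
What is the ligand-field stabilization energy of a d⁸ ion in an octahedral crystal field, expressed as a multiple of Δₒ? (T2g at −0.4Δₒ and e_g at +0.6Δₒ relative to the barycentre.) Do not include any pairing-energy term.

-1.2 Δₒ

Configuration: t2g^6 e_g^2.
CFSE = 6(-0.4Δₒ) + 2(0.6Δₒ) = -2.4Δₒ + 1.2Δₒ = -1.2Δₒ.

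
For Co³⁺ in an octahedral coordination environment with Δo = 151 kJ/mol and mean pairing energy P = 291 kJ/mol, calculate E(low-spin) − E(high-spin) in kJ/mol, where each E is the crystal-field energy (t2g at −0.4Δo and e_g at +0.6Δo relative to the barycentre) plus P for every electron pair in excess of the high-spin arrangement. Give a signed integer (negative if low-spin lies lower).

280

Co is in group 9, so Co³⁺ is d⁶ (9 − 3 = 6).
High-spin d⁶ fills as t2g^4 e_g^2 with CFSE 4(−0.4) + 2(+0.6) = -0.4Δo = -60 kJ/mol.
Low-spin t2g^6 e_g^0 gives -2.4Δo = -362 kJ/mol, but forming 2 extra pairs costs 2P = 582 kJ/mol, so E(LS) = -362 + 582 = 220 kJ/mol.
Thus E(LS) − E(HS) = 280 kJ/mol.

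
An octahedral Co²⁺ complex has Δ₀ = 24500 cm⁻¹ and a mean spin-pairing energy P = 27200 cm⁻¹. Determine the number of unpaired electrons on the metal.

Co is in group 9, so Co²⁺ is d⁷ (9 − 2 = 7).
Δ₀ < P, so pairing is avoided: the ground state is high-spin.
Filling d⁷ accordingly: t₂g⁵ eg².
Unpaired electrons: 3.

3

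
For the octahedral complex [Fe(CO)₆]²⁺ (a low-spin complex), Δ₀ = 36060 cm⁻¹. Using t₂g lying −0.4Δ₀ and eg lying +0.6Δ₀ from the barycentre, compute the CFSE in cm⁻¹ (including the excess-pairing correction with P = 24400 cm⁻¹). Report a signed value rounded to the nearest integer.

-37744

CO is neutral, so the +2 overall charge sits on Fe: oxidation state +2.
Group 8 minus oxidation state +2 gives a d⁶ configuration for Fe²⁺.
Configuration: t₂g⁶ eg⁰.
CFSE(orbital) = 6×(-0.4Δ₀) + 0×(0.6Δ₀) = -2.4Δ₀; with Δ₀ = 36060 cm⁻¹ that is -86544 cm⁻¹.
High-spin d⁶ would be t₂g⁴ eg² with 1 pair; low-spin has 3, so 2 excess pairs cost +2P = +48800 cm⁻¹.
Net CFSE = -86544 + 48800 = -37744 cm⁻¹.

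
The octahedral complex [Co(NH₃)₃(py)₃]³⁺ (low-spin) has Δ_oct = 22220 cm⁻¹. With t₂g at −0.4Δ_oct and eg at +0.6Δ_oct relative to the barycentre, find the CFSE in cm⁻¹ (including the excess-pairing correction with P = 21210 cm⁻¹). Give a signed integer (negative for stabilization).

Ligand charges: 3×(+0) from NH₃ and 3×(+0) from py sum to +0; with overall charge +3, Co is +3.
Co³⁺: group 9, so d-count = 9 − 3 = 6.
The d⁶ electrons fill as t₂g⁶ eg⁰.
CFSE(orbital) = 6×(-0.4Δ_oct) + 0×(0.6Δ_oct) = -2.4Δ_oct; with Δ_oct = 22220 cm⁻¹ that is -53328 cm⁻¹.
Pairing penalty: 3 pairs vs 1 in the high-spin reference → 2 extra × P = 42420 cm⁻¹.
Combining: -53328 + 42420 = -10908 cm⁻¹.

-10908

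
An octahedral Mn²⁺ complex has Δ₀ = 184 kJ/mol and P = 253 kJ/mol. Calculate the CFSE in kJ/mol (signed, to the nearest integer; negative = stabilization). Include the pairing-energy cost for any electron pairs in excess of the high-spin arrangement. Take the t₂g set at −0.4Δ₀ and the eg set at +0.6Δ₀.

Mn²⁺: group 7, so d-count = 7 − 2 = 5.
Δ₀ < P, so pairing is avoided: the ground state is high-spin.
Configuration: t₂g³ eg².
Orbital CFSE = 0.0Δ₀ = 0.0 × 184 = 0 kJ/mol.
High-spin has no excess pairs, so no pairing correction applies.

0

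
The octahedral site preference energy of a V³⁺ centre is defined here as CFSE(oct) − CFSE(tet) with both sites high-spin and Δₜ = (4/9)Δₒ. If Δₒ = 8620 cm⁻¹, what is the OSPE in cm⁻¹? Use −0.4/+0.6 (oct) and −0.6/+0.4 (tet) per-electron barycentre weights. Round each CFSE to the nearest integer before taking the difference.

-2299

Group 5 minus oxidation state +3 gives a d² configuration for V³⁺.
In an octahedral site d² (HS) is t2g^2 e_g^0, giving CFSE(oct) = -0.8Δₒ = -6896 cm⁻¹.
Tetrahedral: e^2 t2^0, CFSE = 2(−0.6) + 0(+0.4) = -1.2Δₜ = -1.2 × (4/9) × 8620 = -4597 cm⁻¹.
OSPE = -6896 − (-4597) = -2299 cm⁻¹.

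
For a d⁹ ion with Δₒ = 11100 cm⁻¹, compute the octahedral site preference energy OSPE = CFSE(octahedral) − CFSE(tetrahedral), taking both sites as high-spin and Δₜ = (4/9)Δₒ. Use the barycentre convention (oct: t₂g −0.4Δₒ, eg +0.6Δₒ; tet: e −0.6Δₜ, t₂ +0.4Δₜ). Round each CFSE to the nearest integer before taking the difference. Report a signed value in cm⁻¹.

-4687

In an octahedral site d⁹ (HS) is t₂g⁶ eg³, giving CFSE(oct) = -0.6Δₒ = -6660 cm⁻¹.
Tetrahedral e⁴ t₂⁵ gives -0.4Δₜ = -0.4 × (4/9) × 11100 = -1973 cm⁻¹.
Subtracting, OSPE = -6660 − (-1973) = -4687 cm⁻¹.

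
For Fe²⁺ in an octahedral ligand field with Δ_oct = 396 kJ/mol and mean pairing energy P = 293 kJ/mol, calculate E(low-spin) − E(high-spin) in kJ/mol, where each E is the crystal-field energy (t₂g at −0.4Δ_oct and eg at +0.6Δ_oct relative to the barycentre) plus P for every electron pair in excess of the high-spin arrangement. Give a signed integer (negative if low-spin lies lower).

-206

Fe sits in group 8; removing 2 electrons leaves Fe²⁺ with 8 − 2 = 6 d electrons.
High-spin: t₂g⁴ eg², CFSE = -0.4Δ_oct = -158 kJ/mol.
Low-spin t₂g⁶ eg⁰ gives -2.4Δ_oct = -950 kJ/mol, but forming 2 extra pairs costs 2P = 586 kJ/mol, so E(LS) = -950 + 586 = -364 kJ/mol.
Thus E(LS) − E(HS) = -206 kJ/mol.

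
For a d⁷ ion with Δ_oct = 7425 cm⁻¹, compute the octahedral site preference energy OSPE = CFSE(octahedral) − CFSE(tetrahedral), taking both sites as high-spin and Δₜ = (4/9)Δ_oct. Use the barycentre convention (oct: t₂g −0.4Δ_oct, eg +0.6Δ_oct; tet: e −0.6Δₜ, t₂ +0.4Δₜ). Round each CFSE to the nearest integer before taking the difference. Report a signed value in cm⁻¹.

In an octahedral site d⁷ (HS) is t₂g⁵ eg², giving CFSE(oct) = -0.8Δ_oct = -5940 cm⁻¹.
Tetrahedral: e⁴ t₂³, CFSE = 4(−0.6) + 3(+0.4) = -1.2Δₜ = -1.2 × (4/9) × 7425 = -3960 cm⁻¹.
OSPE = -5940 − (-3960) = -1980 cm⁻¹.

-1980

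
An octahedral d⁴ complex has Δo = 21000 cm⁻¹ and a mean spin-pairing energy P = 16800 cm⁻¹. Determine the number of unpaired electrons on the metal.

Since Δo = 21000 cm⁻¹ > P = 16800 cm⁻¹, the complex adopts the low-spin configuration.
That gives t2g^4 e_g^0.
Unpaired electrons: 2.

2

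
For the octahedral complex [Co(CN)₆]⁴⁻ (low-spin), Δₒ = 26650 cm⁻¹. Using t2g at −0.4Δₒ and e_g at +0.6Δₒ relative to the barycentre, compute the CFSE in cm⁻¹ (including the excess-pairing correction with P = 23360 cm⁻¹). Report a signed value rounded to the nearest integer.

-24610

Each CN⁻ contributes -1; 6 × (-1) = -6. With overall charge -4, Co is in the +2 oxidation state.
Co is in group 9, so Co²⁺ is d⁷ (9 − 2 = 7).
The d⁷ electrons fill as t2g^6 e_g^1.
The orbital stabilization is -1.8Δₒ = -1.8 × 26650 = -47970 cm⁻¹.
Relative to high-spin t2g^5 e_g^2 (2 paired), the low-spin configuration has 1 additional pair, contributing +1 × 23360 = +23360 cm⁻¹.
Combining: -47970 + 23360 = -24610 cm⁻¹.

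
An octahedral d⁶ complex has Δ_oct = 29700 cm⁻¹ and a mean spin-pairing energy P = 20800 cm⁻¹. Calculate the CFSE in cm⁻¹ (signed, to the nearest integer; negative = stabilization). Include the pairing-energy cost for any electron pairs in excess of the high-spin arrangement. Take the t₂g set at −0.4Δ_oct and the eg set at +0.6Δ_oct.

-29680

Since Δ_oct = 29700 cm⁻¹ > P = 20800 cm⁻¹, the complex adopts the low-spin configuration.
Configuration: t₂g⁶ eg⁰.
Orbital CFSE = -2.4Δ_oct = -2.4 × 29700 = -71280 cm⁻¹.
Excess pairs vs high-spin: 3 − 1 = 2; pairing cost = +41600 cm⁻¹.
Net CFSE = -71280 + 41600 = -29680 cm⁻¹.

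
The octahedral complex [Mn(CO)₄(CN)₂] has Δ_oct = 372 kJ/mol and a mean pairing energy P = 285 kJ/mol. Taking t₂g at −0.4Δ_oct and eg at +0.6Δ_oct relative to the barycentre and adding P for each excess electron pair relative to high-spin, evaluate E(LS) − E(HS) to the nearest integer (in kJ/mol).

-174

Ligand charges: 4×(+0) from CO and 2×(-1) from CN⁻ sum to -2; with overall charge +0, Mn is +2.
Mn²⁺: group 7, so d-count = 7 − 2 = 5.
High-spin: t₂g³ eg², CFSE = 0.0Δ_oct = 0 kJ/mol.
Low-spin: t₂g⁵ eg⁰, orbital CFSE = -2.0Δ_oct = -744 kJ/mol; plus 2 excess pairs × P = +570 kJ/mol; total -174 kJ/mol.
E(LS) − E(HS) = -174 − (0) = -174 kJ/mol.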